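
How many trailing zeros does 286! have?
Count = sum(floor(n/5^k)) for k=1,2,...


floor(286/5) = 57
floor(286/25) = 11
floor(286/125) = 2
Total = 70

70 trailing zeros


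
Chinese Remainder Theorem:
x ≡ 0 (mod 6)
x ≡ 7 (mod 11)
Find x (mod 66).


M = 6*11 = 66
M1 = M/6 = 11, M2 = M/11 = 6
M1^(-1) mod 6 = 5, M2^(-1) mod 11 = 2
x = 0*11*5 + 7*6*2 = 84
84 mod 66 = 18
Check: 18 mod 6 = 0 ✓, 18 mod 11 = 7 ✓

x ≡ 18 (mod 66)


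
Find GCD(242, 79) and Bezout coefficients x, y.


Tabular extended Euclidean (each row: r = 242*s + 79*t):
r=242, s=1, t=0
r=79, s=0, t=1
q=3: r=5, s=1, t=-3   [242*(1) + 79*(-3) = 5]
q=15: r=4, s=-15, t=46   [242*(-15) + 79*(46) = 4]
q=1: r=1, s=16, t=-49   [242*(16) + 79*(-49) = 1]
q=4: r=0, s=-79, t=242   [242*(-79) + 79*(242) = 0]
GCD = 1; from the row with r=1: x=16, y=-49
Check: 242*(16) + 79*(-49) = 3872 - 3871 = 1

GCD = 1, x = 16, y = -49


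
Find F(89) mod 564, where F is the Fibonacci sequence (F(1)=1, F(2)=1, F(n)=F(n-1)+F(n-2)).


F(k) mod 564 for k=1..89:
1, 1, 2, 3, 5, 8, 13, 21, 34, 55, 89, 144, 233, 377, 46, 423, 469, 328, 233, 561, 230, 227, 457, 120, 13, 133, 146, 279, 425, 140, 1, 141, 142, 283, 425, 144, 5, 149, 154, 303, 457, 196, 89, 285, 374, 95, 469, 0, 469, 469, 374, 279, 89, 368, 457, 261, 154, 415, 5, 420, 425, 281, 142, 423, 1, 424, 425, 285, 146, 431, 13, 444, 457, 337, 230, 3, 233, 236, 469, 141, 46, 187, 233, 420, 89, 509, 34, 543, 13
F(89) mod 564 = 13


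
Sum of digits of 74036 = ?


7 + 4 + 0 + 3 + 6 = 20


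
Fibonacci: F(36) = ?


Sequence: 1, 1, 2, 3, 5, 8, 13, 21, 34, 55, 89, 144, 233, 377, 610, 987, 1597, 2584, 4181, 6765, 10946, 17711, 28657, 46368, 75025, 121393, 196418, 317811, 514229, 832040, 1346269, 2178309, 3524578, 5702887, 9227465, 14930352
F(36) = 14930352


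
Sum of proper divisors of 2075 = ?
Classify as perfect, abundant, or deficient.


Proper divisors: 1, 5, 25, 83, 415
Sum = 1 + 5 + 25 + 83 + 415 = 529
529 < 2075 → deficient

s(2075) = 529 (deficient)


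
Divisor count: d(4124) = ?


4124 = 2^2 × 1031^1
d(4124) = (2+1) × (1+1) = 6

6 divisors


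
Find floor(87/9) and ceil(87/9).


87/9 = 9.6667
floor = 9
ceil = 10

floor = 9, ceil = 10


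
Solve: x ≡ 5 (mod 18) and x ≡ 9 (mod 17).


M = 18*17 = 306
M1 = M/18 = 17, M2 = M/17 = 18
M1^(-1) mod 18 = 17, M2^(-1) mod 17 = 1
x = 5*17*17 + 9*18*1 = 1607
1607 mod 306 = 77
Check: 77 mod 18 = 5 ✓, 77 mod 17 = 9 ✓

x ≡ 77 (mod 306)


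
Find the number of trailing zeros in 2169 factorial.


floor(2169/5) = 433
floor(2169/25) = 86
floor(2169/125) = 17
floor(2169/625) = 3
Total = 539

539 trailing zeros


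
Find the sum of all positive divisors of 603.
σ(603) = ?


Divisors of 603: 1, 3, 9, 67, 201, 603
Sum = 1 + 3 + 9 + 67 + 201 + 603 = 884

σ(603) = 884


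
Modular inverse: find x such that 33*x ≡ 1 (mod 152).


Use the extended Euclidean algorithm on (152, 33); each row r = 152*s + 33*t:
r=152, s=1, t=0
r=33, s=0, t=1
q=4: r=20, s=1, t=-4   [152*(1) + 33*(-4) = 20]
q=1: r=13, s=-1, t=5   [152*(-1) + 33*(5) = 13]
q=1: r=7, s=2, t=-9   [152*(2) + 33*(-9) = 7]
q=1: r=6, s=-3, t=14   [152*(-3) + 33*(14) = 6]
q=1: r=1, s=5, t=-23   [152*(5) + 33*(-23) = 1]
q=6: r=0, s=-33, t=152   [152*(-33) + 33*(152) = 0]
GCD = 1 with t = -23, so 33*(-23) ≡ 1 (mod 152)
Inverse = -23 mod 152 = 129
Check: 33 * 129 = 4257 ≡ 1 (mod 152)

33^(-1) ≡ 129 (mod 152)


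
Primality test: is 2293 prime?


Check divisors up to sqrt(2293) = 47.8853
No divisors found.
2293 is prime.

Yes, 2293 is prime


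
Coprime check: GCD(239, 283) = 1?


Euclidean algorithm:
283 = 1 * 239 + 44
239 = 5 * 44 + 19
44 = 2 * 19 + 6
19 = 3 * 6 + 1
6 = 6 * 1 + 0
GCD(239, 283) = 1

Yes, coprime (GCD = 1)


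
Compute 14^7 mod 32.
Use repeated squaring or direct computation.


14^1 mod 32 = 14
14^2 mod 32 = 4
14^3 mod 32 = 24
14^4 mod 32 = 16
14^5 mod 32 = 0
14^6 mod 32 = 0
14^7 mod 32 = 0


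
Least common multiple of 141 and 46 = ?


GCD(141, 46) = 1
LCM = 141*46/1 = 6486/1 = 6486

LCM = 6486


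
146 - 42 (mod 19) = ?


146 - 42 = 104
104 mod 19 = 9


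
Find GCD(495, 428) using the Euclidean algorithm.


495 = 1 * 428 + 67
428 = 6 * 67 + 26
67 = 2 * 26 + 15
26 = 1 * 15 + 11
15 = 1 * 11 + 4
11 = 2 * 4 + 3
4 = 1 * 3 + 1
3 = 3 * 1 + 0
GCD = 1


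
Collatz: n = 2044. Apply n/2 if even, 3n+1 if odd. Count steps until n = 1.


2044 → 1022 → 511 → 1534 → 767 → 2302 → 1151 → 3454 → 1727 → 5182 → 2591 → 7774 → 3887 → 11662 → 5831 → 17494 → 8747 → 26242 → 13121 → 39364 → 19682 → 9841 → 29524 → 14762 → 7381 → 22144 → 11072 → 5536 → 2768 → 1384 → 692 → 346 → 173 → 520 → 260 → 130 → 65 → 196 → 98 → 49 → 148 → 74 → 37 → 112 → 56 → 28 → 14 → 7 → 22 → 11 → 34 → 17 → 52 → 26 → 13 → 40 → 20 → 10 → 5 → 16 → 8 → 4 → 2 → 1
Total steps = 63

63 steps


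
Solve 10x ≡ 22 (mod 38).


GCD(10, 38) = 2 divides 22
Divide: 5x ≡ 11 (mod 19)
x ≡ 6 (mod 19)


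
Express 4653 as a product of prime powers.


4653 / 3 = 1551
1551 / 3 = 517
517 / 11 = 47
47 / 47 = 1
4653 = 3^2 × 11 × 47


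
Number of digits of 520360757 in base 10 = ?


520360757 has 9 digits in base 10
floor(log10(520360757)) + 1 = floor(8.7163) + 1 = 9

9 digits (base 10)


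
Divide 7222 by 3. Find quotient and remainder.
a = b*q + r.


7222 = 3 * 2407 + 1
Check: 7221 + 1 = 7222

q = 2407, r = 1


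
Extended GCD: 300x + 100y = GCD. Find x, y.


Tabular extended Euclidean (each row: r = 300*s + 100*t):
r=300, s=1, t=0
r=100, s=0, t=1
q=3: r=0, s=1, t=-3   [300*(1) + 100*(-3) = 0]
GCD = 100; from the row with r=100: x=0, y=1
Check: 300*(0) + 100*(1) = 0 + 100 = 100

GCD = 100, x = 0, y = 1


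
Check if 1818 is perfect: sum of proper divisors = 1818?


Proper divisors of 1818: 1, 2, 3, 6, 9, 18, 101, 202, 303, 606, 909
Sum = 1 + 2 + 3 + 6 + 9 + 18 + 101 + 202 + 303 + 606 + 909 = 2160

No, 1818 is not perfect (2160 ≠ 1818)


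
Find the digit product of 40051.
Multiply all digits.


4 × 0 × 0 × 5 × 1 = 0


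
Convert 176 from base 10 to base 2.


176 (base 10) = 176 (decimal)
176 (decimal) = 10110000 (base 2)


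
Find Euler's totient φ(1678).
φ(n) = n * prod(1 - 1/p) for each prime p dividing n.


1678 = 2 × 839
Prime factors: 2, 839
φ(1678) = 1678 × (1-1/2) × (1-1/839)
= 1678 × 1/2 × 838/839 = 838

φ(1678) = 838


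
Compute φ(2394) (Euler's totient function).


2394 = 2 × 3^2 × 7 × 19
Prime factors: 2, 3, 7, 19
φ(2394) = 2394 × (1-1/2) × (1-1/3) × (1-1/7) × (1-1/19)
= 2394 × 1/2 × 2/3 × 6/7 × 18/19 = 648

φ(2394) = 648


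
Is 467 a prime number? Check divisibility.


Check divisors up to sqrt(467) = 21.6102
No divisors found.
467 is prime.

Yes, 467 is prime


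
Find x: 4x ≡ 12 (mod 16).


GCD(4, 16) = 4 divides 12
Divide: 1x ≡ 3 (mod 4)
x ≡ 3 (mod 4)


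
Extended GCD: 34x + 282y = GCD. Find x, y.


Tabular extended Euclidean (each row: r = 34*s + 282*t):
r=34, s=1, t=0
r=282, s=0, t=1
q=0: r=34, s=1, t=0   [34*(1) + 282*(0) = 34]
q=8: r=10, s=-8, t=1   [34*(-8) + 282*(1) = 10]
q=3: r=4, s=25, t=-3   [34*(25) + 282*(-3) = 4]
q=2: r=2, s=-58, t=7   [34*(-58) + 282*(7) = 2]
q=2: r=0, s=141, t=-17   [34*(141) + 282*(-17) = 0]
GCD = 2; from the row with r=2: x=-58, y=7
Check: 34*(-58) + 282*(7) = -1972 + 1974 = 2

GCD = 2, x = -58, y = 7


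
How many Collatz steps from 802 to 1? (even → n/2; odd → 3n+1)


802 → 401 → 1204 → 602 → 301 → 904 → 452 → 226 → 113 → 340 → 170 → 85 → 256 → 128 → 64 → 32 → 16 → 8 → 4 → 2 → 1
Total steps = 20

20 steps


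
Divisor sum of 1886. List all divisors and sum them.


Divisors of 1886: 1, 2, 23, 41, 46, 82, 943, 1886
Sum = 1 + 2 + 23 + 41 + 46 + 82 + 943 + 1886 = 3024

σ(1886) = 3024


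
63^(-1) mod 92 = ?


Use the extended Euclidean algorithm on (92, 63); each row r = 92*s + 63*t:
r=92, s=1, t=0
r=63, s=0, t=1
q=1: r=29, s=1, t=-1   [92*(1) + 63*(-1) = 29]
q=2: r=5, s=-2, t=3   [92*(-2) + 63*(3) = 5]
q=5: r=4, s=11, t=-16   [92*(11) + 63*(-16) = 4]
q=1: r=1, s=-13, t=19   [92*(-13) + 63*(19) = 1]
q=4: r=0, s=63, t=-92   [92*(63) + 63*(-92) = 0]
GCD = 1 with t = 19, so 63*(19) ≡ 1 (mod 92)
Inverse = 19 mod 92 = 19
Check: 63 * 19 = 1197 ≡ 1 (mod 92)

63^(-1) ≡ 19 (mod 92)


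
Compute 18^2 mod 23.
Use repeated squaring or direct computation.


18^1 mod 23 = 18
18^2 mod 23 = 2


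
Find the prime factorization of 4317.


4317 / 3 = 1439
1439 / 1439 = 1
4317 = 3 × 1439


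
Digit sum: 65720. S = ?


6 + 5 + 7 + 2 + 0 = 20


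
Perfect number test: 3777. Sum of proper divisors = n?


Proper divisors of 3777: 1, 3, 1259
Sum = 1 + 3 + 1259 = 1263

No, 3777 is not perfect (1263 ≠ 3777)


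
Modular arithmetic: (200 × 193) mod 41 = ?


200 × 193 = 38600
38600 mod 41 = 19


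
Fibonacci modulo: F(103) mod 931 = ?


F(k) mod 931 for k=1..103:
1, 1, 2, 3, 5, 8, 13, 21, 34, 55, 89, 144, 233, 377, 610, 56, 666, 722, 457, 248, 705, 22, 727, 749, 545, 363, 908, 340, 317, 657, 43, 700, 743, 512, 324, 836, 229, 134, 363, 497, 860, 426, 355, 781, 205, 55, 260, 315, 575, 890, 534, 493, 96, 589, 685, 343, 97, 440, 537, 46, 583, 629, 281, 910, 260, 239, 499, 738, 306, 113, 419, 532, 20, 552, 572, 193, 765, 27, 792, 819, 680, 568, 317, 885, 271, 225, 496, 721, 286, 76, 362, 438, 800, 307, 176, 483, 659, 211, 870, 150, 89, 239, 328
F(103) mod 931 = 328


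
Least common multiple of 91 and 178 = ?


GCD(91, 178) = 1
LCM = 91*178/1 = 16198/1 = 16198

LCM = 16198


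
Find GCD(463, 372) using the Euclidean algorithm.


463 = 1 * 372 + 91
372 = 4 * 91 + 8
91 = 11 * 8 + 3
8 = 2 * 3 + 2
3 = 1 * 2 + 1
2 = 2 * 1 + 0
GCD = 1


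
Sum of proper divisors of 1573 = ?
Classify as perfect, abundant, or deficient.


Proper divisors: 1, 11, 13, 121, 143
Sum = 1 + 11 + 13 + 121 + 143 = 289
289 < 1573 → deficient

s(1573) = 289 (deficient)


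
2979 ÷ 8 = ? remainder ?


2979 = 8 * 372 + 3
Check: 2976 + 3 = 2979

q = 372, r = 3


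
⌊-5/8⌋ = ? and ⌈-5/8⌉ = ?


-5/8 = -0.6250
floor = -1
ceil = 0

floor = -1, ceil = 0


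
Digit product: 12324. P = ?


1 × 2 × 3 × 2 × 4 = 48


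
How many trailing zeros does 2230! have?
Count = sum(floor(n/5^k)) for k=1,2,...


floor(2230/5) = 446
floor(2230/25) = 89
floor(2230/125) = 17
floor(2230/625) = 3
Total = 555

555 trailing zeros


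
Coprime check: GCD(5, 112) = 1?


Euclidean algorithm:
112 = 22 * 5 + 2
5 = 2 * 2 + 1
2 = 2 * 1 + 0
GCD(5, 112) = 1

Yes, coprime (GCD = 1)


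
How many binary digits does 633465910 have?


633465910 in base 2 = 100101110000011110110000110110
Number of digits = 30

30 digits (base 2)


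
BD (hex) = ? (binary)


BD (base 16) = 189 (decimal)
189 (decimal) = 10111101 (base 2)


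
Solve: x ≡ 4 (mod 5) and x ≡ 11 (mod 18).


M = 5*18 = 90
M1 = M/5 = 18, M2 = M/18 = 5
M1^(-1) mod 5 = 2, M2^(-1) mod 18 = 11
x = 4*18*2 + 11*5*11 = 749
749 mod 90 = 29
Check: 29 mod 5 = 4 ✓, 29 mod 18 = 11 ✓

x ≡ 29 (mod 90)


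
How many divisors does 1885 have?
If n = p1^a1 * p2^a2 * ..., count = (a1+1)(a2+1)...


1885 = 5^1 × 13^1 × 29^1
d(1885) = (1+1) × (1+1) × (1+1) = 8

8 divisors


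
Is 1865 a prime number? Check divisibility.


1865 / 5 = 373 (exact division)
1865 is NOT prime.

No, 1865 is not prime


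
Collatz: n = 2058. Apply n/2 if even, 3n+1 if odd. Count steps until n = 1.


2058 → 1029 → 3088 → 1544 → 772 → 386 → 193 → 580 → 290 → 145 → 436 → 218 → 109 → 328 → 164 → 82 → 41 → 124 → 62 → 31 → 94 → 47 → 142 → 71 → 214 → 107 → 322 → 161 → 484 → 242 → 121 → 364 → 182 → 91 → 274 → 137 → 412 → 206 → 103 → 310 → 155 → 466 → 233 → 700 → 350 → 175 → 526 → 263 → 790 → 395 → 1186 → 593 → 1780 → 890 → 445 → 1336 → 668 → 334 → 167 → 502 → 251 → 754 → 377 → 1132 → 566 → 283 → 850 → 425 → 1276 → 638 → 319 → 958 → 479 → 1438 → 719 → 2158 → 1079 → 3238 → 1619 → 4858 → 2429 → 7288 → 3644 → 1822 → 911 → 2734 → 1367 → 4102 → 2051 → 6154 → 3077 → 9232 → 4616 → 2308 → 1154 → 577 → 1732 → 866 → 433 → 1300 → 650 → 325 → 976 → 488 → 244 → 122 → 61 → 184 → 92 → 46 → 23 → 70 → 35 → 106 → 53 → 160 → 80 → 40 → 20 → 10 → 5 → 16 → 8 → 4 → 2 → 1
Total steps = 125

125 steps


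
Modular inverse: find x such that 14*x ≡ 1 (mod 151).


Use the extended Euclidean algorithm on (151, 14); each row r = 151*s + 14*t:
r=151, s=1, t=0
r=14, s=0, t=1
q=10: r=11, s=1, t=-10   [151*(1) + 14*(-10) = 11]
q=1: r=3, s=-1, t=11   [151*(-1) + 14*(11) = 3]
q=3: r=2, s=4, t=-43   [151*(4) + 14*(-43) = 2]
q=1: r=1, s=-5, t=54   [151*(-5) + 14*(54) = 1]
q=2: r=0, s=14, t=-151   [151*(14) + 14*(-151) = 0]
GCD = 1 with t = 54, so 14*(54) ≡ 1 (mod 151)
Inverse = 54 mod 151 = 54
Check: 14 * 54 = 756 ≡ 1 (mod 151)

14^(-1) ≡ 54 (mod 151)


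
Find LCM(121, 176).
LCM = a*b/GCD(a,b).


GCD(121, 176) = 11
LCM = 121*176/11 = 21296/11 = 1936

LCM = 1936


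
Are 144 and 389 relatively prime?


Euclidean algorithm:
389 = 2 * 144 + 101
144 = 1 * 101 + 43
101 = 2 * 43 + 15
43 = 2 * 15 + 13
15 = 1 * 13 + 2
13 = 6 * 2 + 1
2 = 2 * 1 + 0
GCD(144, 389) = 1

Yes, coprime (GCD = 1)


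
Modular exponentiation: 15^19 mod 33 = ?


15^1 mod 33 = 15
15^2 mod 33 = 27
15^3 mod 33 = 9
15^4 mod 33 = 3
15^5 mod 33 = 12
15^6 mod 33 = 15
15^7 mod 33 = 27
15^8 mod 33 = 9
15^9 mod 33 = 3
15^10 mod 33 = 12
15^11 mod 33 = 15
15^12 mod 33 = 27
15^13 mod 33 = 9
15^14 mod 33 = 3
15^15 mod 33 = 12
15^16 mod 33 = 15
15^17 mod 33 = 27
15^18 mod 33 = 9
15^19 mod 33 = 3


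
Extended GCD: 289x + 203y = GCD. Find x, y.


Tabular extended Euclidean (each row: r = 289*s + 203*t):
r=289, s=1, t=0
r=203, s=0, t=1
q=1: r=86, s=1, t=-1   [289*(1) + 203*(-1) = 86]
q=2: r=31, s=-2, t=3   [289*(-2) + 203*(3) = 31]
q=2: r=24, s=5, t=-7   [289*(5) + 203*(-7) = 24]
q=1: r=7, s=-7, t=10   [289*(-7) + 203*(10) = 7]
q=3: r=3, s=26, t=-37   [289*(26) + 203*(-37) = 3]
q=2: r=1, s=-59, t=84   [289*(-59) + 203*(84) = 1]
q=3: r=0, s=203, t=-289   [289*(203) + 203*(-289) = 0]
GCD = 1; from the row with r=1: x=-59, y=84
Check: 289*(-59) + 203*(84) = -17051 + 17052 = 1

GCD = 1, x = -59, y = 84


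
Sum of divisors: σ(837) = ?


Divisors of 837: 1, 3, 9, 27, 31, 93, 279, 837
Sum = 1 + 3 + 9 + 27 + 31 + 93 + 279 + 837 = 1280

σ(837) = 1280


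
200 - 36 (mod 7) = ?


200 - 36 = 164
164 mod 7 = 3


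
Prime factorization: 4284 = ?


4284 / 2 = 2142
2142 / 2 = 1071
1071 / 3 = 357
357 / 3 = 119
119 / 7 = 17
17 / 17 = 1
4284 = 2^2 × 3^2 × 7 × 17


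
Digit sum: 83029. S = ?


8 + 3 + 0 + 2 + 9 = 22


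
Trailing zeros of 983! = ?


floor(983/5) = 196
floor(983/25) = 39
floor(983/125) = 7
floor(983/625) = 1
Total = 243

243 trailing zeros


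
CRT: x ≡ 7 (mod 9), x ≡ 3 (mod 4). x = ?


M = 9*4 = 36
M1 = M/9 = 4, M2 = M/4 = 9
M1^(-1) mod 9 = 7, M2^(-1) mod 4 = 1
x = 7*4*7 + 3*9*1 = 223
223 mod 36 = 7
Check: 7 mod 9 = 7 ✓, 7 mod 4 = 3 ✓

x ≡ 7 (mod 36)


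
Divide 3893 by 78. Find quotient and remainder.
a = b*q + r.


3893 = 78 * 49 + 71
Check: 3822 + 71 = 3893

q = 49, r = 71


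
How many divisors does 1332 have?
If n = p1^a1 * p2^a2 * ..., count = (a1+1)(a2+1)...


1332 = 2^2 × 3^2 × 37^1
d(1332) = (2+1) × (2+1) × (1+1) = 18

18 divisors


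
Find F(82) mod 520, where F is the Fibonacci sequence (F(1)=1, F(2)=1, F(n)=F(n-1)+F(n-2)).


F(k) mod 520 for k=1..82:
1, 1, 2, 3, 5, 8, 13, 21, 34, 55, 89, 144, 233, 377, 90, 467, 37, 504, 21, 5, 26, 31, 57, 88, 145, 233, 378, 91, 469, 40, 509, 29, 18, 47, 65, 112, 177, 289, 466, 235, 181, 416, 77, 493, 50, 23, 73, 96, 169, 265, 434, 179, 93, 272, 365, 117, 482, 79, 41, 120, 161, 281, 442, 203, 125, 328, 453, 261, 194, 455, 129, 64, 193, 257, 450, 187, 117, 304, 421, 205, 106, 311
F(82) mod 520 = 311


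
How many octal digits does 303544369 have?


303544369 in base 8 = 2205734061
Number of digits = 10

10 digits (base 8)


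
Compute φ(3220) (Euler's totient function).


3220 = 2^2 × 5 × 7 × 23
Prime factors: 2, 5, 7, 23
φ(3220) = 3220 × (1-1/2) × (1-1/5) × (1-1/7) × (1-1/23)
= 3220 × 1/2 × 4/5 × 6/7 × 22/23 = 1056

φ(3220) = 1056


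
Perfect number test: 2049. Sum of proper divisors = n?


Proper divisors of 2049: 1, 3, 683
Sum = 1 + 3 + 683 = 687

No, 2049 is not perfect (687 ≠ 2049)


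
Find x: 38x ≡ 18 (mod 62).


GCD(38, 62) = 2 divides 18
Divide: 19x ≡ 9 (mod 31)
x ≡ 7 (mod 31)


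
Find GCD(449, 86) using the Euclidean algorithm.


449 = 5 * 86 + 19
86 = 4 * 19 + 10
19 = 1 * 10 + 9
10 = 1 * 9 + 1
9 = 9 * 1 + 0
GCD = 1


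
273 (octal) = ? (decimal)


273 (base 8) = 187 (decimal)
187 (decimal) = 187 (base 10)


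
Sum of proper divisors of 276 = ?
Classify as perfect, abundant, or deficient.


Proper divisors: 1, 2, 3, 4, 6, 12, 23, 46, 69, 92, 138
Sum = 1 + 2 + 3 + 4 + 6 + 12 + 23 + 46 + 69 + 92 + 138 = 396
396 > 276 → abundant

s(276) = 396 (abundant)


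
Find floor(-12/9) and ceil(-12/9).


-12/9 = -1.3333
floor = -2
ceil = -1

floor = -2, ceil = -1


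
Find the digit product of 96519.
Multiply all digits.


9 × 6 × 5 × 1 × 9 = 2430


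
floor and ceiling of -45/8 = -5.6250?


-45/8 = -5.6250
floor = -6
ceil = -5

floor = -6, ceil = -5


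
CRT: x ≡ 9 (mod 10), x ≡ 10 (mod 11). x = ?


M = 10*11 = 110
M1 = M/10 = 11, M2 = M/11 = 10
M1^(-1) mod 10 = 1, M2^(-1) mod 11 = 10
x = 9*11*1 + 10*10*10 = 1099
1099 mod 110 = 109
Check: 109 mod 10 = 9 ✓, 109 mod 11 = 10 ✓

x ≡ 109 (mod 110)


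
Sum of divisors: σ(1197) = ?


Divisors of 1197: 1, 3, 7, 9, 19, 21, 57, 63, 133, 171, 399, 1197
Sum = 1 + 3 + 7 + 9 + 19 + 21 + 57 + 63 + 133 + 171 + 399 + 1197 = 2080

σ(1197) = 2080


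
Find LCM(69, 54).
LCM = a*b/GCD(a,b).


GCD(69, 54) = 3
LCM = 69*54/3 = 3726/3 = 1242

LCM = 1242


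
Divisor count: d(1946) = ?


1946 = 2^1 × 7^1 × 139^1
d(1946) = (1+1) × (1+1) × (1+1) = 8

8 divisors


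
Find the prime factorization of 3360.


3360 / 2 = 1680
1680 / 2 = 840
840 / 2 = 420
420 / 2 = 210
210 / 2 = 105
105 / 3 = 35
35 / 5 = 7
7 / 7 = 1
3360 = 2^5 × 3 × 5 × 7


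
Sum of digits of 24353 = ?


2 + 4 + 3 + 5 + 3 = 17


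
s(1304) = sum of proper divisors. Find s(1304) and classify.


Proper divisors: 1, 2, 4, 8, 163, 326, 652
Sum = 1 + 2 + 4 + 8 + 163 + 326 + 652 = 1156
1156 < 1304 → deficient

s(1304) = 1156 (deficient)


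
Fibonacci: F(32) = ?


Sequence: 1, 1, 2, 3, 5, 8, 13, 21, 34, 55, 89, 144, 233, 377, 610, 987, 1597, 2584, 4181, 6765, 10946, 17711, 28657, 46368, 75025, 121393, 196418, 317811, 514229, 832040, 1346269, 2178309
F(32) = 2178309


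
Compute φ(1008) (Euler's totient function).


1008 = 2^4 × 3^2 × 7
Prime factors: 2, 3, 7
φ(1008) = 1008 × (1-1/2) × (1-1/3) × (1-1/7)
= 1008 × 1/2 × 2/3 × 6/7 = 288

φ(1008) = 288


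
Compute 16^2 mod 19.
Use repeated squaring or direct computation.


16^1 mod 19 = 16
16^2 mod 19 = 9


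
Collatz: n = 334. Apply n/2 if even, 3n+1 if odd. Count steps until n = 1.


334 → 167 → 502 → 251 → 754 → 377 → 1132 → 566 → 283 → 850 → 425 → 1276 → 638 → 319 → 958 → 479 → 1438 → 719 → 2158 → 1079 → 3238 → 1619 → 4858 → 2429 → 7288 → 3644 → 1822 → 911 → 2734 → 1367 → 4102 → 2051 → 6154 → 3077 → 9232 → 4616 → 2308 → 1154 → 577 → 1732 → 866 → 433 → 1300 → 650 → 325 → 976 → 488 → 244 → 122 → 61 → 184 → 92 → 46 → 23 → 70 → 35 → 106 → 53 → 160 → 80 → 40 → 20 → 10 → 5 → 16 → 8 → 4 → 2 → 1
Total steps = 68

68 steps


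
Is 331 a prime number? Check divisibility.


Check divisors up to sqrt(331) = 18.1934
No divisors found.
331 is prime.

Yes, 331 is prime


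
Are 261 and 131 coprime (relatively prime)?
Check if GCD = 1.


Euclidean algorithm:
261 = 1 * 131 + 130
131 = 1 * 130 + 1
130 = 130 * 1 + 0
GCD(261, 131) = 1

Yes, coprime (GCD = 1)


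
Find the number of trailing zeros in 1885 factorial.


floor(1885/5) = 377
floor(1885/25) = 75
floor(1885/125) = 15
floor(1885/625) = 3
Total = 470

470 trailing zeros


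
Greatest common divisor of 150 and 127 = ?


150 = 1 * 127 + 23
127 = 5 * 23 + 12
23 = 1 * 12 + 11
12 = 1 * 11 + 1
11 = 11 * 1 + 0
GCD = 1


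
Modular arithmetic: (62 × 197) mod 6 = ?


62 × 197 = 12214
12214 mod 6 = 4


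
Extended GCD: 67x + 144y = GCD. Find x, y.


Tabular extended Euclidean (each row: r = 67*s + 144*t):
r=67, s=1, t=0
r=144, s=0, t=1
q=0: r=67, s=1, t=0   [67*(1) + 144*(0) = 67]
q=2: r=10, s=-2, t=1   [67*(-2) + 144*(1) = 10]
q=6: r=7, s=13, t=-6   [67*(13) + 144*(-6) = 7]
q=1: r=3, s=-15, t=7   [67*(-15) + 144*(7) = 3]
q=2: r=1, s=43, t=-20   [67*(43) + 144*(-20) = 1]
q=3: r=0, s=-144, t=67   [67*(-144) + 144*(67) = 0]
GCD = 1; from the row with r=1: x=43, y=-20
Check: 67*(43) + 144*(-20) = 2881 - 2880 = 1

GCD = 1, x = 43, y = -20


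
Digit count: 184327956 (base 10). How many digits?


184327956 has 9 digits in base 10
floor(log10(184327956)) + 1 = floor(8.2656) + 1 = 9

9 digits (base 10)


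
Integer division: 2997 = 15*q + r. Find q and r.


2997 = 15 * 199 + 12
Check: 2985 + 12 = 2997

q = 199, r = 12


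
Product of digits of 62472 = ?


6 × 2 × 4 × 7 × 2 = 672


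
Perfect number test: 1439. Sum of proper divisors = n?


Proper divisors of 1439: 1
Sum = 1 = 1

No, 1439 is not perfect (1 ≠ 1439)


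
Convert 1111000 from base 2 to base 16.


1111000 (base 2) = 120 (decimal)
120 (decimal) = 78 (base 16)


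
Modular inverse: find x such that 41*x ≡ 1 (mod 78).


Use the extended Euclidean algorithm on (78, 41); each row r = 78*s + 41*t:
r=78, s=1, t=0
r=41, s=0, t=1
q=1: r=37, s=1, t=-1   [78*(1) + 41*(-1) = 37]
q=1: r=4, s=-1, t=2   [78*(-1) + 41*(2) = 4]
q=9: r=1, s=10, t=-19   [78*(10) + 41*(-19) = 1]
q=4: r=0, s=-41, t=78   [78*(-41) + 41*(78) = 0]
GCD = 1 with t = -19, so 41*(-19) ≡ 1 (mod 78)
Inverse = -19 mod 78 = 59
Check: 41 * 59 = 2419 ≡ 1 (mod 78)

41^(-1) ≡ 59 (mod 78)


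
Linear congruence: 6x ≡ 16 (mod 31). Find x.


GCD(6, 31) = 1, unique solution
a^(-1) mod 31 = 26
x = 26 * 16 mod 31 = 13

x ≡ 13 (mod 31)


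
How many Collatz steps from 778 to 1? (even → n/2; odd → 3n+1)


778 → 389 → 1168 → 584 → 292 → 146 → 73 → 220 → 110 → 55 → 166 → 83 → 250 → 125 → 376 → 188 → 94 → 47 → 142 → 71 → 214 → 107 → 322 → 161 → 484 → 242 → 121 → 364 → 182 → 91 → 274 → 137 → 412 → 206 → 103 → 310 → 155 → 466 → 233 → 700 → 350 → 175 → 526 → 263 → 790 → 395 → 1186 → 593 → 1780 → 890 → 445 → 1336 → 668 → 334 → 167 → 502 → 251 → 754 → 377 → 1132 → 566 → 283 → 850 → 425 → 1276 → 638 → 319 → 958 → 479 → 1438 → 719 → 2158 → 1079 → 3238 → 1619 → 4858 → 2429 → 7288 → 3644 → 1822 → 911 → 2734 → 1367 → 4102 → 2051 → 6154 → 3077 → 9232 → 4616 → 2308 → 1154 → 577 → 1732 → 866 → 433 → 1300 → 650 → 325 → 976 → 488 → 244 → 122 → 61 → 184 → 92 → 46 → 23 → 70 → 35 → 106 → 53 → 160 → 80 → 40 → 20 → 10 → 5 → 16 → 8 → 4 → 2 → 1
Total steps = 121

121 steps


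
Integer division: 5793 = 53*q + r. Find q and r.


5793 = 53 * 109 + 16
Check: 5777 + 16 = 5793

q = 109, r = 16


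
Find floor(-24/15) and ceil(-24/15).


-24/15 = -1.6000
floor = -2
ceil = -1

floor = -2, ceil = -1


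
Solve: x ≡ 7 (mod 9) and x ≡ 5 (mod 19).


M = 9*19 = 171
M1 = M/9 = 19, M2 = M/19 = 9
M1^(-1) mod 9 = 1, M2^(-1) mod 19 = 17
x = 7*19*1 + 5*9*17 = 898
898 mod 171 = 43
Check: 43 mod 9 = 7 ✓, 43 mod 19 = 5 ✓

x ≡ 43 (mod 171)


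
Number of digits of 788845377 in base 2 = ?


788845377 in base 2 = 101111000001001101001101000001
Number of digits = 30

30 digits (base 2)


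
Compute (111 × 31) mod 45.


111 × 31 = 3441
3441 mod 45 = 21


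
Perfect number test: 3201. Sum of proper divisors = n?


Proper divisors of 3201: 1, 3, 11, 33, 97, 291, 1067
Sum = 1 + 3 + 11 + 33 + 97 + 291 + 1067 = 1503

No, 3201 is not perfect (1503 ≠ 3201)


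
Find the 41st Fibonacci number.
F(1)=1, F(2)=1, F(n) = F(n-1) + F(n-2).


Sequence: 1, 1, 2, 3, 5, 8, 13, 21, 34, 55, 89, 144, 233, 377, 610, 987, 1597, 2584, 4181, 6765, 10946, 17711, 28657, 46368, 75025, 121393, 196418, 317811, 514229, 832040, 1346269, 2178309, 3524578, 5702887, 9227465, 14930352, 24157817, 39088169, 63245986, 102334155, 165580141
F(41) = 165580141


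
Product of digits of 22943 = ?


2 × 2 × 9 × 4 × 3 = 432


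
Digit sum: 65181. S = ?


6 + 5 + 1 + 8 + 1 = 21


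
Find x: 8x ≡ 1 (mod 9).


GCD(8, 9) = 1, unique solution
a^(-1) mod 9 = 8
x = 8 * 1 mod 9 = 8

x ≡ 8 (mod 9)


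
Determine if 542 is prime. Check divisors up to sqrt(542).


542 / 2 = 271 (exact division)
542 is NOT prime.

No, 542 is not prime


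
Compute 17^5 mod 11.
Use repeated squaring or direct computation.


17^1 mod 11 = 6
17^2 mod 11 = 3
17^3 mod 11 = 7
17^4 mod 11 = 9
17^5 mod 11 = 10


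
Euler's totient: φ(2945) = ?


2945 = 5 × 19 × 31
Prime factors: 5, 19, 31
φ(2945) = 2945 × (1-1/5) × (1-1/19) × (1-1/31)
= 2945 × 4/5 × 18/19 × 30/31 = 2160

φ(2945) = 2160


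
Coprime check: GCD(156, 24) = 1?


Euclidean algorithm:
156 = 6 * 24 + 12
24 = 2 * 12 + 0
GCD(156, 24) = 12

No, not coprime (GCD = 12)


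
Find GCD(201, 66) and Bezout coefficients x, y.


Tabular extended Euclidean (each row: r = 201*s + 66*t):
r=201, s=1, t=0
r=66, s=0, t=1
q=3: r=3, s=1, t=-3   [201*(1) + 66*(-3) = 3]
q=22: r=0, s=-22, t=67   [201*(-22) + 66*(67) = 0]
GCD = 3; from the row with r=3: x=1, y=-3
Check: 201*(1) + 66*(-3) = 201 - 198 = 3

GCD = 3, x = 1, y = -3


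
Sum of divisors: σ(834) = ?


Divisors of 834: 1, 2, 3, 6, 139, 278, 417, 834
Sum = 1 + 2 + 3 + 6 + 139 + 278 + 417 + 834 = 1680

σ(834) = 1680


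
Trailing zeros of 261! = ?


floor(261/5) = 52
floor(261/25) = 10
floor(261/125) = 2
Total = 64

64 trailing zeros


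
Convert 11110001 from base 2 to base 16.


11110001 (base 2) = 241 (decimal)
241 (decimal) = F1 (base 16)


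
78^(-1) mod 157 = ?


Use the extended Euclidean algorithm on (157, 78); each row r = 157*s + 78*t:
r=157, s=1, t=0
r=78, s=0, t=1
q=2: r=1, s=1, t=-2   [157*(1) + 78*(-2) = 1]
q=78: r=0, s=-78, t=157   [157*(-78) + 78*(157) = 0]
GCD = 1 with t = -2, so 78*(-2) ≡ 1 (mod 157)
Inverse = -2 mod 157 = 155
Check: 78 * 155 = 12090 ≡ 1 (mod 157)

78^(-1) ≡ 155 (mod 157)


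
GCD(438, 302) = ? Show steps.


438 = 1 * 302 + 136
302 = 2 * 136 + 30
136 = 4 * 30 + 16
30 = 1 * 16 + 14
16 = 1 * 14 + 2
14 = 7 * 2 + 0
GCD = 2


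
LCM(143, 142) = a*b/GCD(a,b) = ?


GCD(143, 142) = 1
LCM = 143*142/1 = 20306/1 = 20306

LCM = 20306


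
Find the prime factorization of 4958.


4958 / 2 = 2479
2479 / 37 = 67
67 / 67 = 1
4958 = 2 × 37 × 67


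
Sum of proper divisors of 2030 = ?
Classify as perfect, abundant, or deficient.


Proper divisors: 1, 2, 5, 7, 10, 14, 29, 35, 58, 70, 145, 203, 290, 406, 1015
Sum = 1 + 2 + 5 + 7 + 10 + 14 + 29 + 35 + 58 + 70 + 145 + 203 + 290 + 406 + 1015 = 2290
2290 > 2030 → abundant

s(2030) = 2290 (abundant)


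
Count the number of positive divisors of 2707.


2707 = 2707^1
d(2707) = (1+1) = 2

2 divisors


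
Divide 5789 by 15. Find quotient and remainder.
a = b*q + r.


5789 = 15 * 385 + 14
Check: 5775 + 14 = 5789

q = 385, r = 14


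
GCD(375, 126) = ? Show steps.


375 = 2 * 126 + 123
126 = 1 * 123 + 3
123 = 41 * 3 + 0
GCD = 3


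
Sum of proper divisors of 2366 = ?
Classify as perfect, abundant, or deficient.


Proper divisors: 1, 2, 7, 13, 14, 26, 91, 169, 182, 338, 1183
Sum = 1 + 2 + 7 + 13 + 14 + 26 + 91 + 169 + 182 + 338 + 1183 = 2026
2026 < 2366 → deficient

s(2366) = 2026 (deficient)


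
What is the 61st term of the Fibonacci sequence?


Sequence: 1, 1, 2, 3, 5, 8, 13, 21, 34, 55, 89, 144, 233, 377, 610, 987, 1597, 2584, 4181, 6765, 10946, 17711, 28657, 46368, 75025, 121393, 196418, 317811, 514229, 832040, 1346269, 2178309, 3524578, 5702887, 9227465, 14930352, 24157817, 39088169, 63245986, 102334155, 165580141, 267914296, 433494437, 701408733, 1134903170, 1836311903, 2971215073, 4807526976, 7778742049, 12586269025, 20365011074, 32951280099, 53316291173, 86267571272, 139583862445, 225851433717, 365435296162, 591286729879, 956722026041, 1548008755920, 2504730781961
F(61) = 2504730781961


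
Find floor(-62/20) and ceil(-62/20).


-62/20 = -3.1000
floor = -4
ceil = -3

floor = -4, ceil = -3


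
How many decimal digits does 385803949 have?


385803949 has 9 digits in base 10
floor(log10(385803949)) + 1 = floor(8.5864) + 1 = 9

9 digits (base 10)


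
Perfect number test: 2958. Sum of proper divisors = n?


Proper divisors of 2958: 1, 2, 3, 6, 17, 29, 34, 51, 58, 87, 102, 174, 493, 986, 1479
Sum = 1 + 2 + 3 + 6 + 17 + 29 + 34 + 51 + 58 + 87 + 102 + 174 + 493 + 986 + 1479 = 3522

No, 2958 is not perfect (3522 ≠ 2958)


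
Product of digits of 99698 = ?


9 × 9 × 6 × 9 × 8 = 34992


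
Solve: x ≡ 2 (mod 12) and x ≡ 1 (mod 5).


M = 12*5 = 60
M1 = M/12 = 5, M2 = M/5 = 12
M1^(-1) mod 12 = 5, M2^(-1) mod 5 = 3
x = 2*5*5 + 1*12*3 = 86
86 mod 60 = 26
Check: 26 mod 12 = 2 ✓, 26 mod 5 = 1 ✓

x ≡ 26 (mod 60)


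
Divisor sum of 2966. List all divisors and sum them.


Divisors of 2966: 1, 2, 1483, 2966
Sum = 1 + 2 + 1483 + 2966 = 4452

σ(2966) = 4452


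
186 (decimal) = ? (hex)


186 (base 10) = 186 (decimal)
186 (decimal) = BA (base 16)


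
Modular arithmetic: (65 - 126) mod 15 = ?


65 - 126 = -61
-61 mod 15 = 14


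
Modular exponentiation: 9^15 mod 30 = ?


9^1 mod 30 = 9
9^2 mod 30 = 21
9^3 mod 30 = 9
9^4 mod 30 = 21
9^5 mod 30 = 9
9^6 mod 30 = 21
9^7 mod 30 = 9
9^8 mod 30 = 21
9^9 mod 30 = 9
9^10 mod 30 = 21
9^11 mod 30 = 9
9^12 mod 30 = 21
9^13 mod 30 = 9
9^14 mod 30 = 21
9^15 mod 30 = 9


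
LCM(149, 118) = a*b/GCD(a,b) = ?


GCD(149, 118) = 1
LCM = 149*118/1 = 17582/1 = 17582

LCM = 17582


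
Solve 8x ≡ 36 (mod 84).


GCD(8, 84) = 4 divides 36
Divide: 2x ≡ 9 (mod 21)
x ≡ 15 (mod 21)


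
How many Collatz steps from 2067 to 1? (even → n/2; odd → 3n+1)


2067 → 6202 → 3101 → 9304 → 4652 → 2326 → 1163 → 3490 → 1745 → 5236 → 2618 → 1309 → 3928 → 1964 → 982 → 491 → 1474 → 737 → 2212 → 1106 → 553 → 1660 → 830 → 415 → 1246 → 623 → 1870 → 935 → 2806 → 1403 → 4210 → 2105 → 6316 → 3158 → 1579 → 4738 → 2369 → 7108 → 3554 → 1777 → 5332 → 2666 → 1333 → 4000 → 2000 → 1000 → 500 → 250 → 125 → 376 → 188 → 94 → 47 → 142 → 71 → 214 → 107 → 322 → 161 → 484 → 242 → 121 → 364 → 182 → 91 → 274 → 137 → 412 → 206 → 103 → 310 → 155 → 466 → 233 → 700 → 350 → 175 → 526 → 263 → 790 → 395 → 1186 → 593 → 1780 → 890 → 445 → 1336 → 668 → 334 → 167 → 502 → 251 → 754 → 377 → 1132 → 566 → 283 → 850 → 425 → 1276 → 638 → 319 → 958 → 479 → 1438 → 719 → 2158 → 1079 → 3238 → 1619 → 4858 → 2429 → 7288 → 3644 → 1822 → 911 → 2734 → 1367 → 4102 → 2051 → 6154 → 3077 → 9232 → 4616 → 2308 → 1154 → 577 → 1732 → 866 → 433 → 1300 → 650 → 325 → 976 → 488 → 244 → 122 → 61 → 184 → 92 → 46 → 23 → 70 → 35 → 106 → 53 → 160 → 80 → 40 → 20 → 10 → 5 → 16 → 8 → 4 → 2 → 1
Total steps = 156

156 steps


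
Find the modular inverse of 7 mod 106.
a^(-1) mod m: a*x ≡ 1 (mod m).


Use the extended Euclidean algorithm on (106, 7); each row r = 106*s + 7*t:
r=106, s=1, t=0
r=7, s=0, t=1
q=15: r=1, s=1, t=-15   [106*(1) + 7*(-15) = 1]
q=7: r=0, s=-7, t=106   [106*(-7) + 7*(106) = 0]
GCD = 1 with t = -15, so 7*(-15) ≡ 1 (mod 106)
Inverse = -15 mod 106 = 91
Check: 7 * 91 = 637 ≡ 1 (mod 106)

7^(-1) ≡ 91 (mod 106)


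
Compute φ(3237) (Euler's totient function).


3237 = 3 × 13 × 83
Prime factors: 3, 13, 83
φ(3237) = 3237 × (1-1/3) × (1-1/13) × (1-1/83)
= 3237 × 2/3 × 12/13 × 82/83 = 1968

φ(3237) = 1968


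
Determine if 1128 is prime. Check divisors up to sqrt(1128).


1128 / 2 = 564 (exact division)
1128 is NOT prime.

No, 1128 is not prime


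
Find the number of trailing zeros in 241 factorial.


floor(241/5) = 48
floor(241/25) = 9
floor(241/125) = 1
Total = 58

58 trailing zeros


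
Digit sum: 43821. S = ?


4 + 3 + 8 + 2 + 1 = 18


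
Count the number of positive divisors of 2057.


2057 = 11^2 × 17^1
d(2057) = (2+1) × (1+1) = 6

6 divisors


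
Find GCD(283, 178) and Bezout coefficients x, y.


Tabular extended Euclidean (each row: r = 283*s + 178*t):
r=283, s=1, t=0
r=178, s=0, t=1
q=1: r=105, s=1, t=-1   [283*(1) + 178*(-1) = 105]
q=1: r=73, s=-1, t=2   [283*(-1) + 178*(2) = 73]
q=1: r=32, s=2, t=-3   [283*(2) + 178*(-3) = 32]
q=2: r=9, s=-5, t=8   [283*(-5) + 178*(8) = 9]
q=3: r=5, s=17, t=-27   [283*(17) + 178*(-27) = 5]
q=1: r=4, s=-22, t=35   [283*(-22) + 178*(35) = 4]
q=1: r=1, s=39, t=-62   [283*(39) + 178*(-62) = 1]
q=4: r=0, s=-178, t=283   [283*(-178) + 178*(283) = 0]
GCD = 1; from the row with r=1: x=39, y=-62
Check: 283*(39) + 178*(-62) = 11037 - 11036 = 1

GCD = 1, x = 39, y = -62


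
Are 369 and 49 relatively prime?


Euclidean algorithm:
369 = 7 * 49 + 26
49 = 1 * 26 + 23
26 = 1 * 23 + 3
23 = 7 * 3 + 2
3 = 1 * 2 + 1
2 = 2 * 1 + 0
GCD(369, 49) = 1

Yes, coprime (GCD = 1)


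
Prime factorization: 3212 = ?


3212 / 2 = 1606
1606 / 2 = 803
803 / 11 = 73
73 / 73 = 1
3212 = 2^2 × 11 × 73


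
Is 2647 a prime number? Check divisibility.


Check divisors up to sqrt(2647) = 51.4490
No divisors found.
2647 is prime.

Yes, 2647 is prime


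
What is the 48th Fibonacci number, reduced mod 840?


F(k) mod 840 for k=1..48:
1, 1, 2, 3, 5, 8, 13, 21, 34, 55, 89, 144, 233, 377, 610, 147, 757, 64, 821, 45, 26, 71, 97, 168, 265, 433, 698, 291, 149, 440, 589, 189, 778, 127, 65, 192, 257, 449, 706, 315, 181, 496, 677, 333, 170, 503, 673, 336
F(48) mod 840 = 336


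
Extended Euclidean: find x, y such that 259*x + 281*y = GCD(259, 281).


Tabular extended Euclidean (each row: r = 259*s + 281*t):
r=259, s=1, t=0
r=281, s=0, t=1
q=0: r=259, s=1, t=0   [259*(1) + 281*(0) = 259]
q=1: r=22, s=-1, t=1   [259*(-1) + 281*(1) = 22]
q=11: r=17, s=12, t=-11   [259*(12) + 281*(-11) = 17]
q=1: r=5, s=-13, t=12   [259*(-13) + 281*(12) = 5]
q=3: r=2, s=51, t=-47   [259*(51) + 281*(-47) = 2]
q=2: r=1, s=-115, t=106   [259*(-115) + 281*(106) = 1]
q=2: r=0, s=281, t=-259   [259*(281) + 281*(-259) = 0]
GCD = 1; from the row with r=1: x=-115, y=106
Check: 259*(-115) + 281*(106) = -29785 + 29786 = 1

GCD = 1, x = -115, y = 106


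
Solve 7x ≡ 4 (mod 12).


GCD(7, 12) = 1, unique solution
a^(-1) mod 12 = 7
x = 7 * 4 mod 12 = 4

x ≡ 4 (mod 12)


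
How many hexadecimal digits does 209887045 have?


209887045 in base 16 = C829F45
Number of digits = 7

7 digits (base 16)


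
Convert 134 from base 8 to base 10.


134 (base 8) = 92 (decimal)
92 (decimal) = 92 (base 10)


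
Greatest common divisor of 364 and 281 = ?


364 = 1 * 281 + 83
281 = 3 * 83 + 32
83 = 2 * 32 + 19
32 = 1 * 19 + 13
19 = 1 * 13 + 6
13 = 2 * 6 + 1
6 = 6 * 1 + 0
GCD = 1


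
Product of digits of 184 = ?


1 × 8 × 4 = 32


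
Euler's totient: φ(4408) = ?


4408 = 2^3 × 19 × 29
Prime factors: 2, 19, 29
φ(4408) = 4408 × (1-1/2) × (1-1/19) × (1-1/29)
= 4408 × 1/2 × 18/19 × 28/29 = 2016

φ(4408) = 2016


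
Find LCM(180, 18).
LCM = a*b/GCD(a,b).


GCD(180, 18) = 18
LCM = 180*18/18 = 3240/18 = 180

LCM = 180


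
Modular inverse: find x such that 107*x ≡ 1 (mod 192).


Use the extended Euclidean algorithm on (192, 107); each row r = 192*s + 107*t:
r=192, s=1, t=0
r=107, s=0, t=1
q=1: r=85, s=1, t=-1   [192*(1) + 107*(-1) = 85]
q=1: r=22, s=-1, t=2   [192*(-1) + 107*(2) = 22]
q=3: r=19, s=4, t=-7   [192*(4) + 107*(-7) = 19]
q=1: r=3, s=-5, t=9   [192*(-5) + 107*(9) = 3]
q=6: r=1, s=34, t=-61   [192*(34) + 107*(-61) = 1]
q=3: r=0, s=-107, t=192   [192*(-107) + 107*(192) = 0]
GCD = 1 with t = -61, so 107*(-61) ≡ 1 (mod 192)
Inverse = -61 mod 192 = 131
Check: 107 * 131 = 14017 ≡ 1 (mod 192)

107^(-1) ≡ 131 (mod 192)


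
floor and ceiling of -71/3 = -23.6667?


-71/3 = -23.6667
floor = -24
ceil = -23

floor = -24, ceil = -23


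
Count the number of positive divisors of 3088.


3088 = 2^4 × 193^1
d(3088) = (4+1) × (1+1) = 10

10 divisors


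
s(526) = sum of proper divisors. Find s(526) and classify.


Proper divisors: 1, 2, 263
Sum = 1 + 2 + 263 = 266
266 < 526 → deficient

s(526) = 266 (deficient)


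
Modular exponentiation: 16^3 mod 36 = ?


16^1 mod 36 = 16
16^2 mod 36 = 4
16^3 mod 36 = 28


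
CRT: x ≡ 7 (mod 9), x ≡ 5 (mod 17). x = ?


M = 9*17 = 153
M1 = M/9 = 17, M2 = M/17 = 9
M1^(-1) mod 9 = 8, M2^(-1) mod 17 = 2
x = 7*17*8 + 5*9*2 = 1042
1042 mod 153 = 124
Check: 124 mod 9 = 7 ✓, 124 mod 17 = 5 ✓

x ≡ 124 (mod 153)


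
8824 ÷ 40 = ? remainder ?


8824 = 40 * 220 + 24
Check: 8800 + 24 = 8824

q = 220, r = 24


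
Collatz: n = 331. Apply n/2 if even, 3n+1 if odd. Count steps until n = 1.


331 → 994 → 497 → 1492 → 746 → 373 → 1120 → 560 → 280 → 140 → 70 → 35 → 106 → 53 → 160 → 80 → 40 → 20 → 10 → 5 → 16 → 8 → 4 → 2 → 1
Total steps = 24

24 steps


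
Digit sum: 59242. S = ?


5 + 9 + 2 + 4 + 2 = 22


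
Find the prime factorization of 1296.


1296 / 2 = 648
648 / 2 = 324
324 / 2 = 162
162 / 2 = 81
81 / 3 = 27
27 / 3 = 9
9 / 3 = 3
3 / 3 = 1
1296 = 2^4 × 3^4


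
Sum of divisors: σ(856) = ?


Divisors of 856: 1, 2, 4, 8, 107, 214, 428, 856
Sum = 1 + 2 + 4 + 8 + 107 + 214 + 428 + 856 = 1620

σ(856) = 1620


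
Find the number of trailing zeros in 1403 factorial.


floor(1403/5) = 280
floor(1403/25) = 56
floor(1403/125) = 11
floor(1403/625) = 2
Total = 349

349 trailing zeros


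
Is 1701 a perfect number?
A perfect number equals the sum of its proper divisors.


Proper divisors of 1701: 1, 3, 7, 9, 21, 27, 63, 81, 189, 243, 567
Sum = 1 + 3 + 7 + 9 + 21 + 27 + 63 + 81 + 189 + 243 + 567 = 1211

No, 1701 is not perfect (1211 ≠ 1701)


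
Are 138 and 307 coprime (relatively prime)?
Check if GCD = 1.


Euclidean algorithm:
307 = 2 * 138 + 31
138 = 4 * 31 + 14
31 = 2 * 14 + 3
14 = 4 * 3 + 2
3 = 1 * 2 + 1
2 = 2 * 1 + 0
GCD(138, 307) = 1

Yes, coprime (GCD = 1)


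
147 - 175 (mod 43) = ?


147 - 175 = -28
-28 mod 43 = 15


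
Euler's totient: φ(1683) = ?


1683 = 3^2 × 11 × 17
Prime factors: 3, 11, 17
φ(1683) = 1683 × (1-1/3) × (1-1/11) × (1-1/17)
= 1683 × 2/3 × 10/11 × 16/17 = 960

φ(1683) = 960


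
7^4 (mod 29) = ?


7^1 mod 29 = 7
7^2 mod 29 = 20
7^3 mod 29 = 24
7^4 mod 29 = 23


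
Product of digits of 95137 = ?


9 × 5 × 1 × 3 × 7 = 945


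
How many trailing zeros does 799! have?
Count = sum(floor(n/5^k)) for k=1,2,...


floor(799/5) = 159
floor(799/25) = 31
floor(799/125) = 6
floor(799/625) = 1
Total = 197

197 trailing zeros
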